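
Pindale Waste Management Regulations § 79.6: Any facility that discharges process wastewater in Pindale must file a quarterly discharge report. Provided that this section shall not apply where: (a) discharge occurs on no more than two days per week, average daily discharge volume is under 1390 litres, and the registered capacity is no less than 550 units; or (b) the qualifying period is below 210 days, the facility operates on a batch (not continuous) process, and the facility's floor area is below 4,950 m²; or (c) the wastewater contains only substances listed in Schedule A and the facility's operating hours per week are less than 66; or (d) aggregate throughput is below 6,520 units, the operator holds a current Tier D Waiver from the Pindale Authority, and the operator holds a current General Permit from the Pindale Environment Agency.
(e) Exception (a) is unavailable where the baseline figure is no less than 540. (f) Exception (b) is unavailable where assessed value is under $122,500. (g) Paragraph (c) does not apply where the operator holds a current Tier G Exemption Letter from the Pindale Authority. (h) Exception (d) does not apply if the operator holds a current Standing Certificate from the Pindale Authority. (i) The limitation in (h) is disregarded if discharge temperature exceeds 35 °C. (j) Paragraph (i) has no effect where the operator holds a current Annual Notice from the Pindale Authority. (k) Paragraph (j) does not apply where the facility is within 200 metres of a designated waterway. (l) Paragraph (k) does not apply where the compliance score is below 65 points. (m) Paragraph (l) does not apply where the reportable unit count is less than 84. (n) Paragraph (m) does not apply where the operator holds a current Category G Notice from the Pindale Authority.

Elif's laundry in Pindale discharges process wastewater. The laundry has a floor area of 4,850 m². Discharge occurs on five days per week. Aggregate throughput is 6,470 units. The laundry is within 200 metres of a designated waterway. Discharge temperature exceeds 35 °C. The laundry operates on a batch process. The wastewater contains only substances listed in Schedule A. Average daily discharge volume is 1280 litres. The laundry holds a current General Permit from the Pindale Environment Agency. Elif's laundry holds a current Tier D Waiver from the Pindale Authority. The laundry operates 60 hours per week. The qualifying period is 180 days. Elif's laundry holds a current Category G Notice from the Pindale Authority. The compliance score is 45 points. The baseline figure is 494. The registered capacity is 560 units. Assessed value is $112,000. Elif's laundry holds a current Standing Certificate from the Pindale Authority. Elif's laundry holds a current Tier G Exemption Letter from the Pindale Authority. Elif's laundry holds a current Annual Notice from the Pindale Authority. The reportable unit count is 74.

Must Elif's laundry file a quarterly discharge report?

Exception (a) does not apply: discharge occurs on five days per week.
Exception (b): the qualifying period is 180 days, below the 210 days limit; the facility operates on a batch process; the facility's floor area is 4,850 m², below the 4,950 m² limit — every condition holds. Turning to paragraph (f): (f) is engaged — assessed value is $112,000, under the $122,500 limit. Exception (b) does not apply.
Exception (c) is satisfied on its face — the wastewater is Schedule-A-only; the facility's operating hours per week are 60, less than the 66 limit. Turning to paragraph (g): (g) is triggered — a current Tier G Exemption Letter is held. (c) is therefore removed.
Exception (d) is satisfied on its face — aggregate throughput is 6,470 units, below the 6,520 units limit; a current Tier D Waiver is held; a current General Permit is held. But: (h) operates against (d): a current Standing Certificate is held. (i) would limit (h) — discharge temperature exceeds 35 °C — but (j) sets (i) aside: (j) operates — a current Annual Notice is held. (k) would limit (j) — the laundry is within 200 m of a designated waterway — but (l) sets (k) aside: (l) operates against (k): the compliance score is 45 points, below the 65 points limit. (m) is triggered (the reportable unit count is 74, less than the 84 limit), but is overridden by (n): (n) is triggered — a current Category G Notice is held. Exception (d) does not apply.
None of the exceptions is available; § 79.6 applies in full.

Yes — Elif's laundry must file a quarterly discharge report.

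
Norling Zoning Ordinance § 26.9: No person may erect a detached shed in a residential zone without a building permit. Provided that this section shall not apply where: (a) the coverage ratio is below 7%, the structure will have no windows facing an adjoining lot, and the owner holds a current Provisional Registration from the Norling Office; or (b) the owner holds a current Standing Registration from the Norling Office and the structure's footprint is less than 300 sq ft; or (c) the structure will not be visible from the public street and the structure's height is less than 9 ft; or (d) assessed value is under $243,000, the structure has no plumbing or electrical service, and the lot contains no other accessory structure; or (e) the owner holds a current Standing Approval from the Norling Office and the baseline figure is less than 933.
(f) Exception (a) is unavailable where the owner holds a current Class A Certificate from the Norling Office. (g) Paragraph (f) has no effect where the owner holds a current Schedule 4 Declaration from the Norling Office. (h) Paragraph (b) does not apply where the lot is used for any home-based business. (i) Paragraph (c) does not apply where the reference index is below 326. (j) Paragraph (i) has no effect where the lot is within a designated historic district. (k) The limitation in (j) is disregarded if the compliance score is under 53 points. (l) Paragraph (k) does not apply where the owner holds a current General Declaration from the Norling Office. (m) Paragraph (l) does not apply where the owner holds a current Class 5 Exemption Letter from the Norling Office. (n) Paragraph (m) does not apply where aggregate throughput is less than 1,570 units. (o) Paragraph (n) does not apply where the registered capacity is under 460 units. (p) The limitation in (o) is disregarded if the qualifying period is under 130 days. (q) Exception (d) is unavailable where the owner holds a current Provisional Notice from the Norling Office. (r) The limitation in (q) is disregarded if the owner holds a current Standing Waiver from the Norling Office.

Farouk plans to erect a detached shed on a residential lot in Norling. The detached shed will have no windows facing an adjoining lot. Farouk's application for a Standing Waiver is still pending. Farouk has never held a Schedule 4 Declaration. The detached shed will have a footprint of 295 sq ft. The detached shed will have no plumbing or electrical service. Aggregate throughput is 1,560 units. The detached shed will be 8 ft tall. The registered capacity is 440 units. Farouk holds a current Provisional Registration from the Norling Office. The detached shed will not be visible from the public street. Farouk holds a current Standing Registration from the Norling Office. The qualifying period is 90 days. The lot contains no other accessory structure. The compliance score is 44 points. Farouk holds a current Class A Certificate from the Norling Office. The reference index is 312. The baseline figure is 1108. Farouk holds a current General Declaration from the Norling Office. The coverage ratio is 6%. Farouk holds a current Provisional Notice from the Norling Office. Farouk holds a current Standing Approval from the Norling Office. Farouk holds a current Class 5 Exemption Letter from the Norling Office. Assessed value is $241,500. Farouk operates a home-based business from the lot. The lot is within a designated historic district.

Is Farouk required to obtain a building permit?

No — exception (c) applies; Farouk does not need a building permit.

Exception (a) is satisfied on its face — the coverage ratio is 6%, below the 7% limit; no windows face an adjoining lot; a current Provisional Registration is held. However, paragraphs (f)–(g) must be considered: (f) applies — a current Class A Certificate is held. (g) does not operate here (no current Schedule 4 Declaration is held), so (f) stands. (a) is therefore removed.
Exception (b)'s conditions are all satisfied: a current Standing Registration is held; the structure's footprint is 295 sq ft, less than the 300 sq ft limit. However, paragraph (h) must be considered: (h) operates against (b): a home-based business operates on the lot. Exception (b) does not apply.
Exception (c): the structure will not be visible from the street; the structure's height is 8 ft, less than the 9 ft limit — every condition holds. Applying paragraphs (i)–(p): (i) is triggered (the reference index is 312, below the 326 limit), but is set aside by (j): (j) is triggered — the lot is in a historic district. (k) is engaged (the compliance score is 44 points, under the 53 points limit), but yields to (l): (l) operates against (k): a current General Declaration is held. (m) applies (a current Class 5 Exemption Letter is held), but is overridden by (n): (n) operates against (m): aggregate throughput is 1,560 units, less than the 1,570 units limit. (o) would limit (n) — the registered capacity is 440 units, under the 460 units limit — but (p) sets (o) aside: (p) operates against (o): the qualifying period is 90 days, under the 130 days limit. So (c) applies.
Exception (d)'s conditions are all satisfied: assessed value is $241,500, under the $243,000 limit; there is no plumbing or electrical service; the lot has no other accessory structure. But: (q) is engaged — a current Provisional Notice is held. (r), which would lift (q), does not operate here — the Standing Waiver is not current. (d) is therefore removed.
Exception (e) requires that the baseline figure is less than 933; but the baseline figure is 1,108, not less than 933, so (e) is unavailable.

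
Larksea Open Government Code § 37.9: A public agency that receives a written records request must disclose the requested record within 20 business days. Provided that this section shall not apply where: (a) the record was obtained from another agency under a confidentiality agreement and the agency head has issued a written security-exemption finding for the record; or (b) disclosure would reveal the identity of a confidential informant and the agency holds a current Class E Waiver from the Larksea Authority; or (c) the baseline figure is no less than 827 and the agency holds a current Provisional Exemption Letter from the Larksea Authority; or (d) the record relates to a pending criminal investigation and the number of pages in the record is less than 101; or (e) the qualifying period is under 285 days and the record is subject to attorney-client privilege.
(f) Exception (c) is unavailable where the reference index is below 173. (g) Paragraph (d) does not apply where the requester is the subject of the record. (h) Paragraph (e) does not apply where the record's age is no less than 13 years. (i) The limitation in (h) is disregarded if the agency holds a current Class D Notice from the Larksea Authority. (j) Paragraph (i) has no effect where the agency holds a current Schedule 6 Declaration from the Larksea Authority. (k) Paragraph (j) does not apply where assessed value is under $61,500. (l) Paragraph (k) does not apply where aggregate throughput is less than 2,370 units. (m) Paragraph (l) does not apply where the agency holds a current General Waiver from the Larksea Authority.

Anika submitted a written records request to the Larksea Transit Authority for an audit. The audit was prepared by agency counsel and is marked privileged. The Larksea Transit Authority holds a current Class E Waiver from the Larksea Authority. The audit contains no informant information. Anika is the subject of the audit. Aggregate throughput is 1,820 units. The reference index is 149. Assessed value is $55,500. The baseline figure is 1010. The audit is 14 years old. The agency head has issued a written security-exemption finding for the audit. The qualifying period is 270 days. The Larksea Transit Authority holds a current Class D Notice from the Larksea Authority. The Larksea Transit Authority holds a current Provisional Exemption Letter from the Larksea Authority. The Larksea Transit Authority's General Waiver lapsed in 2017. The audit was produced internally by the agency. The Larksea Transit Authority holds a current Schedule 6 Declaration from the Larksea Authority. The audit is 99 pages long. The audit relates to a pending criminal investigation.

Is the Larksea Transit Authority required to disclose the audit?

Exception (a) fails — the audit was produced internally.
Exception (b) requires that disclosure would reveal the identity of a confidential informant; but the audit contains no informant information, so (b) is unavailable.
Exception (c): the baseline figure is 1,010, meeting the 827 threshold; a current Provisional Exemption Letter is held — every condition holds. But applying paragraph (f): (f) applies — the reference index is 149, below the 173 limit. So (c) is unavailable.
Exception (d): the audit relates to a pending investigation; the number of pages in the record is 99, less than the 101 limit — every condition holds. But applying paragraph (g): (g) operates against (d): Anika is the subject of the audit. (d) is therefore removed.
Exception (e) is satisfied on its face — the qualifying period is 270 days, under the 285 days limit; the audit is privileged. However, paragraphs (h)–(m) must be considered: (h) applies — the record's age is 14 years, meeting the 13 years threshold. (i) would limit (h) — a current Class D Notice is held — but (j) sets (i) aside: (j) operates against (i): a current Schedule 6 Declaration is held. (k) applies (assessed value is $55,500, under the $61,500 limit), but is itself disapplied by (l): (l) operates against (k): aggregate throughput is 1,820 units, less than the 2,370 units limit. (m), which would lift (l), is not triggered — no current General Waiver is held. (e) is therefore removed.
Every exception is unavailable, so the rule governs.

Yes — the Larksea Transit Authority must disclose the audit.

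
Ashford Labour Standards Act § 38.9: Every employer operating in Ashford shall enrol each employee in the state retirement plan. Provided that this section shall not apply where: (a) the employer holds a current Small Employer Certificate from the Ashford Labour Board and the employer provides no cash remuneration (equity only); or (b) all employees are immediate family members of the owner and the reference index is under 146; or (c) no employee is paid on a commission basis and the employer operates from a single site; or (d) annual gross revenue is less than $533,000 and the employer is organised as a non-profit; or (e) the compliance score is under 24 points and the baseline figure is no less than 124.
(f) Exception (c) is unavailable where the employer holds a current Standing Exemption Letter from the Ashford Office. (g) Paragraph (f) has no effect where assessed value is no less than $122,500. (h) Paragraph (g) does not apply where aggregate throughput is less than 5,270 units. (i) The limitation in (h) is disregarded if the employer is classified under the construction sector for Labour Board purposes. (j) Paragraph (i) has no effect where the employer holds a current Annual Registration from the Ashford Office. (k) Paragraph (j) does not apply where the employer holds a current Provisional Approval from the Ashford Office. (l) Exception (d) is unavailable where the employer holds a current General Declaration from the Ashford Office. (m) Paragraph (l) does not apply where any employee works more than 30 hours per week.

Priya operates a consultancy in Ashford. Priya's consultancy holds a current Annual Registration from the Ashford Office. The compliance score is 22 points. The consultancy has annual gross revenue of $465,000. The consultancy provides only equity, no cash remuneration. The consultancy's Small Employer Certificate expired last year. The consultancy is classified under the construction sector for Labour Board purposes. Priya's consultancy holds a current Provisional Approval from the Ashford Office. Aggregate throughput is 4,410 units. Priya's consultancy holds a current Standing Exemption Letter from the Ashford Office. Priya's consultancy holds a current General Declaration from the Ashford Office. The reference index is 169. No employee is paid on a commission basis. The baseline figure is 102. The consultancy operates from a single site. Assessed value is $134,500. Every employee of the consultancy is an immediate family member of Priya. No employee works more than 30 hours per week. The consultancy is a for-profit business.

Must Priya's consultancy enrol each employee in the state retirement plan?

No — exception (c) applies; Priya's consultancy is not required to enrol each employee in the state retirement plan.

Exception (a) does not apply: the Small Employer Certificate has expired.
Exception (b) requires that the reference index is under 146; but the reference index is 169, not under 146, so (b) is unavailable.
Exception (c): no employee is paid on commission; the employer operates from a single site — every condition holds. As to paragraphs (f)–(k): (f) is triggered (a current Standing Exemption Letter is held), but is overridden by (g): (g) operates against (f): assessed value is $134,500, meeting the $122,500 threshold. (h) would limit (g) — aggregate throughput is 4,410 units, less than the 5,270 units limit — but (i) sets (h) aside: (i) operates against (h): the consultancy is classified under the construction sector. (j) would limit (i) — a current Annual Registration is held — but (k) sets (j) aside: (k) operates — a current Provisional Approval is held. (c) remains available.
Exception (d) fails — the employer is for-profit.
Exception (e) requires that the baseline figure is no less than 124; but the baseline figure is 102, short of 124, so (e) is unavailable.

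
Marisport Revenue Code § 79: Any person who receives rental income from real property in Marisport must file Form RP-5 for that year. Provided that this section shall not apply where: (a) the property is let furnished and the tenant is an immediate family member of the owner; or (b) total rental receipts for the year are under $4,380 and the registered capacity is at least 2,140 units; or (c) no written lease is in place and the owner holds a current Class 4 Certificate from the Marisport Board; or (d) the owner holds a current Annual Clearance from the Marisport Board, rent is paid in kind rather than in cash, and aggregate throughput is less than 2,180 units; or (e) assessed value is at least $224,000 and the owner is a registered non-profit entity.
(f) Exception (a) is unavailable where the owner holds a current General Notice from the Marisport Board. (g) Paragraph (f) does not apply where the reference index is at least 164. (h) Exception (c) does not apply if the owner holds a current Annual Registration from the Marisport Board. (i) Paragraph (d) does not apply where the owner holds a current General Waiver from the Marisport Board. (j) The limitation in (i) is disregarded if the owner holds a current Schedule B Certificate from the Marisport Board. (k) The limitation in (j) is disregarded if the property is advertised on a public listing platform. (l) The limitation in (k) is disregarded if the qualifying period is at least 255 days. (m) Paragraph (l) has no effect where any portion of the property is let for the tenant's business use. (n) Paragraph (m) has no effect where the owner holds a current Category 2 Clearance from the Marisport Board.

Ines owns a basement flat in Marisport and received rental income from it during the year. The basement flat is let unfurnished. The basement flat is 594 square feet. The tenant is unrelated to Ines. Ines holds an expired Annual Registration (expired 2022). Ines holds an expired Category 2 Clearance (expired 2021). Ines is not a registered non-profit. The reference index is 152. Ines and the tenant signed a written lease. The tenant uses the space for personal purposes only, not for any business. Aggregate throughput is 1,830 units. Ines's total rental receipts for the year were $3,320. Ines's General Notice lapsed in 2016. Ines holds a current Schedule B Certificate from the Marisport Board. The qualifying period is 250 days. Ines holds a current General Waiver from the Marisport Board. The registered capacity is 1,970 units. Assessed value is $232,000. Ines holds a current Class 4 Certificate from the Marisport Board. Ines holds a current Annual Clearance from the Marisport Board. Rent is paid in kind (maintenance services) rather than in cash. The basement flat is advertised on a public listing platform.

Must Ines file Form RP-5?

Yes — Ines must file Form RP-5.

Exception (a) does not apply: the property is let unfurnished.
Exception (b) fails — the registered capacity is 1,970 units, short of 2,140 units.
Exception (c) fails — a written lease is in place.
Exception (d) is satisfied on its face — a current Annual Clearance is held; rent is paid in kind; aggregate throughput is 1,830 units, less than the 2,180 units limit. Turning to paragraphs (i)–(n): (i) operates against (d): a current General Waiver is held. (j) applies (a current Schedule B Certificate is held), but is displaced by (k): (k) is engaged — the property is publicly advertised. (l) does not operate here (the qualifying period is 250 days, short of 255 days), so (k) stands. (d) is therefore removed.
Exception (e) does not apply: Ines is not a registered non-profit.
No exception applies. The general rule governs.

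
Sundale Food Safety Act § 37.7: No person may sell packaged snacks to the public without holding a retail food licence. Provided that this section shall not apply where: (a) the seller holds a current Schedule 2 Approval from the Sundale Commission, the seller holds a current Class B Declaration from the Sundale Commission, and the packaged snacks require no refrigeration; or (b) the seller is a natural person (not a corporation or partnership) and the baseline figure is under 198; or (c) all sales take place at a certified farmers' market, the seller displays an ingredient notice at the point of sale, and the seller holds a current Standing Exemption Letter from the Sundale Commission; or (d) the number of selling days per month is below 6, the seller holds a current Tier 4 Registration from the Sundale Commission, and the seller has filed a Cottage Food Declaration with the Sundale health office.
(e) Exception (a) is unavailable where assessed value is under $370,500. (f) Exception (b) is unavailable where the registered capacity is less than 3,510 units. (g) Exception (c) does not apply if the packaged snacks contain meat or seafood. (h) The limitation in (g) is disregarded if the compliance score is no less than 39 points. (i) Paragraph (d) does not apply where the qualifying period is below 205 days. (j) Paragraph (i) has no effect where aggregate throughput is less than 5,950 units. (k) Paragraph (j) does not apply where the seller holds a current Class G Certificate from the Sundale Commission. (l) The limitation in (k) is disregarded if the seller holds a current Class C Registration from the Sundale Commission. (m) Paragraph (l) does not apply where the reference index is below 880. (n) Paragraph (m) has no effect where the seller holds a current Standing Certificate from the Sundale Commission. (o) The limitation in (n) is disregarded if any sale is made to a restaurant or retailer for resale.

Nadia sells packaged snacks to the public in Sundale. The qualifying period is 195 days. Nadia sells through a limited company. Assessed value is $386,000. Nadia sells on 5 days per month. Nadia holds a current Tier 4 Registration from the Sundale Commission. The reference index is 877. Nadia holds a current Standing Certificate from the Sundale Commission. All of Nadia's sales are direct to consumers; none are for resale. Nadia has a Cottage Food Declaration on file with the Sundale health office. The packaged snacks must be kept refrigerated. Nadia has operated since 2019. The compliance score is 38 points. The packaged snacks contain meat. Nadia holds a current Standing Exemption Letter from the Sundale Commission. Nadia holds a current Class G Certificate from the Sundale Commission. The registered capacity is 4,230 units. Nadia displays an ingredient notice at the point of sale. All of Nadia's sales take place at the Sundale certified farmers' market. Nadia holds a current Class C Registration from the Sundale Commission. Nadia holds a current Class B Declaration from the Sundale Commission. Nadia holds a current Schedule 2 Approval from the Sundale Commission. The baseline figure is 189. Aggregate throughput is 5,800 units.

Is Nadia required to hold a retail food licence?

No — exception (d) applies; Nadia is not required to hold a retail food licence.

Exception (a) requires that the packaged snacks require no refrigeration; but the packaged snacks require refrigeration, so (a) is unavailable.
Exception (b) requires that the seller is a natural person (not a corporation or partnership); but the seller operates through a limited company, so (b) is unavailable.
Exception (c)'s conditions are all satisfied: all sales are at a certified farmers' market; an ingredient notice is displayed; a current Standing Exemption Letter is held. But applying paragraphs (g)–(h): (g) is triggered — the packaged snacks contain meat. (h), which would lift (g), is not engaged — the compliance score is 38 points, short of 39 points. (c) is therefore removed.
Exception (d) is satisfied on its face — the number of selling days per month is 5, below the 6 limit; a current Tier 4 Registration is held; a Cottage Food Declaration is on file. Under paragraphs (i)–(o): (i) operates (the qualifying period is 195 days, below the 205 days limit), but is itself disapplied by (j): (j) is triggered — aggregate throughput is 5,800 units, less than the 5,950 units limit. (k) would limit (j) — a current Class G Certificate is held — but (l) sets (k) aside: (l) is triggered — a current Class C Registration is held. (m) operates (the reference index is 877, below the 880 limit), but is displaced by (n): (n) is engaged — a current Standing Certificate is held. (o), which would lift (n), does not operate here — no sales are for resale. (d) remains available.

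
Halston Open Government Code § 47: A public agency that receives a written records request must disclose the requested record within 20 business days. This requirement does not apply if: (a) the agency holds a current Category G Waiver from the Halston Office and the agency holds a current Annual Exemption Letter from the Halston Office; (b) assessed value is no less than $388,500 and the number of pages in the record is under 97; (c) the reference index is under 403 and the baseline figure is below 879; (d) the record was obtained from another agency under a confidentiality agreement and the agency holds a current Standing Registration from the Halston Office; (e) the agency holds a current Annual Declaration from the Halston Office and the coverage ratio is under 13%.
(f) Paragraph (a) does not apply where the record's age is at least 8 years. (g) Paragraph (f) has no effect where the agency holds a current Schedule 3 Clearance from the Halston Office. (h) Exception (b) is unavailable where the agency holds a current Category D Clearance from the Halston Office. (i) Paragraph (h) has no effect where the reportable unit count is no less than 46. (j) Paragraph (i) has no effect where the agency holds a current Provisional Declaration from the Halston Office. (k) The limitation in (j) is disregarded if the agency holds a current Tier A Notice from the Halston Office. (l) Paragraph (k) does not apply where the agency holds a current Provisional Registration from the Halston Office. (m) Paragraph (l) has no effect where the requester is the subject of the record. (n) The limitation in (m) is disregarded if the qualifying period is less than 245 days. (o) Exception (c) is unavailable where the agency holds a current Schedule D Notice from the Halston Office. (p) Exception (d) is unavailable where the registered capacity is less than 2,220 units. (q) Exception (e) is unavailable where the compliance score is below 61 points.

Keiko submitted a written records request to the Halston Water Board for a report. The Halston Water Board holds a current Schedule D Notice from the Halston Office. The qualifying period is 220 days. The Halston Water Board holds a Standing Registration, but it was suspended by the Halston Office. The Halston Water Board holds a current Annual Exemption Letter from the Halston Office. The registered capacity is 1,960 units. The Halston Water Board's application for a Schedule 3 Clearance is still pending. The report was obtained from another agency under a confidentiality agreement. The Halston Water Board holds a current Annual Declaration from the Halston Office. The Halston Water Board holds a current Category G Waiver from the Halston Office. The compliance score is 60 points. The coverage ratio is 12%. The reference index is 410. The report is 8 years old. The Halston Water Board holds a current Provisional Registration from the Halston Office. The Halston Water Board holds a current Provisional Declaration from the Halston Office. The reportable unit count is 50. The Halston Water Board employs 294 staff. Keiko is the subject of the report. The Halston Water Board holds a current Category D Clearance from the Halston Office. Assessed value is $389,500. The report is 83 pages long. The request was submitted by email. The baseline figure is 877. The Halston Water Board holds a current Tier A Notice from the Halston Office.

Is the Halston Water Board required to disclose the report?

Yes — the Halston Water Board must disclose the report.

Exception (a) is satisfied on its face — a current Category G Waiver is held; a current Annual Exemption Letter is held. Turning to paragraphs (f)–(g): (f) operates against (a): the record's age is 8 years, meeting the 8 years threshold. (g), which would lift (f), is inapplicable — the Schedule 3 Clearance is not current. So (a) is unavailable.
All of (b)'s requirements are met (assessed value is $389,500, meeting the $388,500 threshold; the number of pages in the record is 83, under the 97 limit). However, paragraphs (h)–(n) must be considered: (h) is triggered — a current Category D Clearance is held. (i) is triggered (the reportable unit count is 50, meeting the 46 threshold), but is set aside by (j): (j) operates against (i): a current Provisional Declaration is held. (k) is engaged (a current Tier A Notice is held), but is itself disapplied by (l): (l) operates against (k): a current Provisional Registration is held. (m) applies (Keiko is the subject of the report), but yields to (n): (n) operates against (m): the qualifying period is 220 days, less than the 245 days limit. Exception (b) does not apply.
Exception (c) fails — the reference index is 410, not under 403.
Exception (d) does not apply: no current Standing Registration is held.
Exception (e): a current Annual Declaration is held; the coverage ratio is 12%, under the 13% limit — every condition holds. However, paragraph (q) must be considered: (q) applies — the compliance score is 60 points, below the 61 points limit. Exception (e) does not apply.
Every exception is unavailable, so the rule governs.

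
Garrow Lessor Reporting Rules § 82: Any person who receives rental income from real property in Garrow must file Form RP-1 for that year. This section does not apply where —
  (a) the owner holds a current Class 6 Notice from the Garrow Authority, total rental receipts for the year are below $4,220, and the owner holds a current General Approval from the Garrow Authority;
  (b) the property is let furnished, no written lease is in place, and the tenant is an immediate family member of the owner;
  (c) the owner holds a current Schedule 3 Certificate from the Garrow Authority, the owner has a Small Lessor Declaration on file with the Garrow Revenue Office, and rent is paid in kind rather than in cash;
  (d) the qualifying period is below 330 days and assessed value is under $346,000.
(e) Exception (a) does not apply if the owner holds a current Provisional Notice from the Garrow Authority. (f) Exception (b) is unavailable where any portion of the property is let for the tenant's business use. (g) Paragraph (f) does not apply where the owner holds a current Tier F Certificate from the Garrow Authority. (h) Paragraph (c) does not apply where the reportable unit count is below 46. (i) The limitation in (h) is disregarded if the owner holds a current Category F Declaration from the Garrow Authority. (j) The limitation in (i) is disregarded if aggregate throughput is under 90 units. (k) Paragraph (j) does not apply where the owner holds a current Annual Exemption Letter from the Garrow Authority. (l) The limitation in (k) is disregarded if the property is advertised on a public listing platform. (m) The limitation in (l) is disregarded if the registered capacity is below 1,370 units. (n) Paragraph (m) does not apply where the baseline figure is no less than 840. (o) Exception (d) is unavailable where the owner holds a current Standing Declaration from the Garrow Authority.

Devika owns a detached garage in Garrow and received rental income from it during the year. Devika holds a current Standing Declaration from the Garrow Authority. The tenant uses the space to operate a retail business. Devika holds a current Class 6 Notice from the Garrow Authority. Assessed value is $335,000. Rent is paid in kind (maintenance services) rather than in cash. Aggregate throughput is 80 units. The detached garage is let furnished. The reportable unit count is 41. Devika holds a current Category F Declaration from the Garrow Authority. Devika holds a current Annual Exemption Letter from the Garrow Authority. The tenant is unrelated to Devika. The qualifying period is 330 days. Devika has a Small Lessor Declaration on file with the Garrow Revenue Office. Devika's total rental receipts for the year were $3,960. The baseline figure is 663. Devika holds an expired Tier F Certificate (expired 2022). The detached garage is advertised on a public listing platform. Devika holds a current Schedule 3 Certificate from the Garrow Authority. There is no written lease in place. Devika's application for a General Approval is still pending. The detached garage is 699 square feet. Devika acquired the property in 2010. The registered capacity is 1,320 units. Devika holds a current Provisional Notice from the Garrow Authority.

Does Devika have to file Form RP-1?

No — exception (c) applies; Devika is not required to file Form RP-1.

Exception (a) requires that the owner holds a current General Approval from the Garrow Authority; but no current General Approval is held, so (a) is unavailable.
Exception (b) requires that the tenant is an immediate family member of the owner; but the tenant is unrelated to the owner, so (b) is unavailable.
All of (c)'s requirements are met (a current Schedule 3 Certificate is held; a Small Lessor Declaration is on file; rent is paid in kind). Considering the limiting provisions: (h) is triggered (the reportable unit count is 41, below the 46 limit), but is displaced by (i): (i) operates against (h): a current Category F Declaration is held. (j) is engaged (aggregate throughput is 80 units, under the 90 units limit), but is itself disapplied by (k): (k) is triggered — a current Annual Exemption Letter is held. (l) would limit (k) — the property is publicly advertised — but (m) sets (l) aside: (m) is triggered — the registered capacity is 1,320 units, below the 1,370 units limit. (n) is inapplicable (the baseline figure is 663, short of 840), so (m) stands. Exception (c) stands.
Exception (d) requires that the qualifying period is below 330 days; but the qualifying period is 330 days, not below 330 days, so (d) is unavailable.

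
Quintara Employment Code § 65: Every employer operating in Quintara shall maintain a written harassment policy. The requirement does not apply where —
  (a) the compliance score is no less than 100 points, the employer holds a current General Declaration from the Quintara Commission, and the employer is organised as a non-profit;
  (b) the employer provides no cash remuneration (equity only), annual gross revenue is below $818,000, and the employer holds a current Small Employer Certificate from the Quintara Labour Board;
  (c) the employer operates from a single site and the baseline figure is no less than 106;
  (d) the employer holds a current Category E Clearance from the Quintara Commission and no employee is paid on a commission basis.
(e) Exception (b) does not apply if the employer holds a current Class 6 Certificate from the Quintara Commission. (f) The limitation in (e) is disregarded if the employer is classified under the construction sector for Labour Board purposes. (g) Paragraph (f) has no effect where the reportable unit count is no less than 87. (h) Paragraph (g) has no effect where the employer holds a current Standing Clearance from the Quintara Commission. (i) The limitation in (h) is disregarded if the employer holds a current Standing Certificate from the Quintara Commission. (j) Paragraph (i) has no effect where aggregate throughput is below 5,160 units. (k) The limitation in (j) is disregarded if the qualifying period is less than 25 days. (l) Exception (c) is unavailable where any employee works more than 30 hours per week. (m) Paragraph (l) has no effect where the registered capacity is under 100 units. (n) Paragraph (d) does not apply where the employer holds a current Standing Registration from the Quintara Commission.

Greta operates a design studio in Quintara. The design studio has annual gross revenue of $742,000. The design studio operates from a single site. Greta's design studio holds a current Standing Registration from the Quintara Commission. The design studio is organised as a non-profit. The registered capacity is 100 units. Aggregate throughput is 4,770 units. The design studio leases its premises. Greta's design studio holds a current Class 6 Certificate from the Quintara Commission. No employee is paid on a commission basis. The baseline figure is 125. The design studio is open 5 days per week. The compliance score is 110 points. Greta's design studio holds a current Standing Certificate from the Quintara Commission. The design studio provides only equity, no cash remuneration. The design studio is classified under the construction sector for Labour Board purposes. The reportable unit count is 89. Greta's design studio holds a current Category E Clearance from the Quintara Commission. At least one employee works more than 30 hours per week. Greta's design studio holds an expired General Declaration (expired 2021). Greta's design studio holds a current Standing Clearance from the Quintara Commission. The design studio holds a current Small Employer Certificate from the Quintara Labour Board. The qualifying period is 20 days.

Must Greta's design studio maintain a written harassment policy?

Exception (a) requires that the employer holds a current General Declaration from the Quintara Commission; but there is no General Declaration in force, so (a) is unavailable.
All of (b)'s requirements are met (remuneration is equity-only; annual gross revenue is $742,000, below the $818,000 limit; a current Small Employer Certificate is held). But: (e) operates against (b): a current Class 6 Certificate is held. (f) would limit (e) — the design studio is classified under the construction sector — but (g) sets (f) aside: (g) is triggered — the reportable unit count is 89, meeting the 87 threshold. (h) would limit (g) — a current Standing Clearance is held — but (i) sets (h) aside: (i) is triggered — a current Standing Certificate is held. (j) applies (aggregate throughput is 4,770 units, below the 5,160 units limit), but is set aside by (k): (k) is engaged — the qualifying period is 20 days, less than the 25 days limit. (b) is therefore removed.
Exception (c)'s conditions are all satisfied: the employer operates from a single site; the baseline figure is 125, meeting the 106 threshold. However, paragraphs (l)–(m) must be considered: (l) operates — at least one employee exceeds 30 hours/week. (m) is inapplicable (the registered capacity is 100 units, not under 100 units), so (l) stands. So (c) is unavailable.
Exception (d) is satisfied on its face — a current Category E Clearance is held; no employee is paid on commission. But applying paragraph (n): (n) operates against (d): a current Standing Registration is held. (d) is therefore removed.
No exception displaces § 65.

Yes — Greta's design studio must maintain a written harassment policy.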